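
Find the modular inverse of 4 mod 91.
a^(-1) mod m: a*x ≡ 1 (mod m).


Use the extended Euclidean algorithm on (91, 4); each row r = 91*s + 4*t:
r=91, s=1, t=0
r=4, s=0, t=1
q=22: r=3, s=1, t=-22   [91*(1) + 4*(-22) = 3]
q=1: r=1, s=-1, t=23   [91*(-1) + 4*(23) = 1]
q=3: r=0, s=4, t=-91   [91*(4) + 4*(-91) = 0]
GCD = 1 with t = 23, so 4*(23) ≡ 1 (mod 91)
Inverse = 23 mod 91 = 23
Check: 4 * 23 = 92 ≡ 1 (mod 91)

4^(-1) ≡ 23 (mod 91)


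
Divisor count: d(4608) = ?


4608 = 2^9 × 3^2
d(4608) = (9+1) × (2+1) = 30

30 divisors


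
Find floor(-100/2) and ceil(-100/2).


-100/2 = -50.0000
floor = -50
ceil = -50

floor = -50, ceil = -50


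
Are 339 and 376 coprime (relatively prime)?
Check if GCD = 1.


Euclidean algorithm:
376 = 1 * 339 + 37
339 = 9 * 37 + 6
37 = 6 * 6 + 1
6 = 6 * 1 + 0
GCD(339, 376) = 1

Yes, coprime (GCD = 1)


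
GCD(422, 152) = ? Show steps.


422 = 2 * 152 + 118
152 = 1 * 118 + 34
118 = 3 * 34 + 16
34 = 2 * 16 + 2
16 = 8 * 2 + 0
GCD = 2


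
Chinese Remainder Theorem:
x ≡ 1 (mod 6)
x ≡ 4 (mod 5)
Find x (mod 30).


M = 6*5 = 30
M1 = M/6 = 5, M2 = M/5 = 6
M1^(-1) mod 6 = 5, M2^(-1) mod 5 = 1
x = 1*5*5 + 4*6*1 = 49
49 mod 30 = 19
Check: 19 mod 6 = 1 ✓, 19 mod 5 = 4 ✓

x ≡ 19 (mod 30)


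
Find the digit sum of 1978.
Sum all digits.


1 + 9 + 7 + 8 = 25


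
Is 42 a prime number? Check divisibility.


42 / 2 = 21 (exact division)
42 is NOT prime.

No, 42 is not prime


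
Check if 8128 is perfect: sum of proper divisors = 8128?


Proper divisors of 8128: 1, 2, 4, 8, 16, 32, 64, 127, 254, 508, 1016, 2032, 4064
Sum = 1 + 2 + 4 + 8 + 16 + 32 + 64 + 127 + 254 + 508 + 1016 + 2032 + 4064 = 8128

Yes, 8128 is perfect (8128 = 8128)


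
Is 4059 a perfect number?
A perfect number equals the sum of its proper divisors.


Proper divisors of 4059: 1, 3, 9, 11, 33, 41, 99, 123, 369, 451, 1353
Sum = 1 + 3 + 9 + 11 + 33 + 41 + 99 + 123 + 369 + 451 + 1353 = 2493

No, 4059 is not perfect (2493 ≠ 4059)


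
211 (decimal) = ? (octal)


211 (base 10) = 211 (decimal)
211 (decimal) = 323 (base 8)


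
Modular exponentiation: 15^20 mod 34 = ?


15^1 mod 34 = 15
15^2 mod 34 = 21
15^3 mod 34 = 9
15^4 mod 34 = 33
15^5 mod 34 = 19
15^6 mod 34 = 13
15^7 mod 34 = 25
15^8 mod 34 = 1
15^9 mod 34 = 15
15^10 mod 34 = 21
15^11 mod 34 = 9
15^12 mod 34 = 33
15^13 mod 34 = 19
15^14 mod 34 = 13
15^15 mod 34 = 25
15^16 mod 34 = 1
15^17 mod 34 = 15
15^18 mod 34 = 21
15^19 mod 34 = 9
15^20 mod 34 = 33


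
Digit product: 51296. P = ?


5 × 1 × 2 × 9 × 6 = 540


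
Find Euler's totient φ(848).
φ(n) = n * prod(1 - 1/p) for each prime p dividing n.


848 = 2^4 × 53
Prime factors: 2, 53
φ(848) = 848 × (1-1/2) × (1-1/53)
= 848 × 1/2 × 52/53 = 416

φ(848) = 416


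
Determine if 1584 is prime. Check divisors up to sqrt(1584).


1584 / 2 = 792 (exact division)
1584 is NOT prime.

No, 1584 is not prime


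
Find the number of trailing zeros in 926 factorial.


floor(926/5) = 185
floor(926/25) = 37
floor(926/125) = 7
floor(926/625) = 1
Total = 230

230 trailing zeros


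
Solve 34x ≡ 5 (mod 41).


GCD(34, 41) = 1, unique solution
a^(-1) mod 41 = 35
x = 35 * 5 mod 41 = 11

x ≡ 11 (mod 41)


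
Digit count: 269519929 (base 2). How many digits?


269519929 in base 2 = 10000000100001000110000111001
Number of digits = 29

29 digits (base 2)


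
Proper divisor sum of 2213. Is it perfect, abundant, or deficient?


Proper divisors: 1
Sum = 1 = 1
1 < 2213 → deficient

s(2213) = 1 (deficient)


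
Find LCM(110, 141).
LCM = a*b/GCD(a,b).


GCD(110, 141) = 1
LCM = 110*141/1 = 15510/1 = 15510

LCM = 15510


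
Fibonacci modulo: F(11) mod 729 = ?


F(k) mod 729 for k=1..11:
1, 1, 2, 3, 5, 8, 13, 21, 34, 55, 89
F(11) mod 729 = 89


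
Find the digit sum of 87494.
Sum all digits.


8 + 7 + 4 + 9 + 4 = 32


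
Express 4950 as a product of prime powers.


4950 / 2 = 2475
2475 / 3 = 825
825 / 3 = 275
275 / 5 = 55
55 / 5 = 11
11 / 11 = 1
4950 = 2 × 3^2 × 5^2 × 11


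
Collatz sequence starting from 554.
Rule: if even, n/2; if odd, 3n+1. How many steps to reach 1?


554 → 277 → 832 → 416 → 208 → 104 → 52 → 26 → 13 → 40 → 20 → 10 → 5 → 16 → 8 → 4 → 2 → 1
Total steps = 17

17 steps


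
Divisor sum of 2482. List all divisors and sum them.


Divisors of 2482: 1, 2, 17, 34, 73, 146, 1241, 2482
Sum = 1 + 2 + 17 + 34 + 73 + 146 + 1241 + 2482 = 3996

σ(2482) = 3996


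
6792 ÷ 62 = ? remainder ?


6792 = 62 * 109 + 34
Check: 6758 + 34 = 6792

q = 109, r = 34


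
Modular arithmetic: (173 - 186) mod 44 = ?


173 - 186 = -13
-13 mod 44 = 31


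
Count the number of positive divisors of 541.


541 = 541^1
d(541) = (1+1) = 2

2 divisors


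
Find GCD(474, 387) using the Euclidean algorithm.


474 = 1 * 387 + 87
387 = 4 * 87 + 39
87 = 2 * 39 + 9
39 = 4 * 9 + 3
9 = 3 * 3 + 0
GCD = 3


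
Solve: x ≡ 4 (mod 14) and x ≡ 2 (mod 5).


M = 14*5 = 70
M1 = M/14 = 5, M2 = M/5 = 14
M1^(-1) mod 14 = 3, M2^(-1) mod 5 = 4
x = 4*5*3 + 2*14*4 = 172
172 mod 70 = 32
Check: 32 mod 14 = 4 ✓, 32 mod 5 = 2 ✓

x ≡ 32 (mod 70)


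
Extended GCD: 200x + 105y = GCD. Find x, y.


Tabular extended Euclidean (each row: r = 200*s + 105*t):
r=200, s=1, t=0
r=105, s=0, t=1
q=1: r=95, s=1, t=-1   [200*(1) + 105*(-1) = 95]
q=1: r=10, s=-1, t=2   [200*(-1) + 105*(2) = 10]
q=9: r=5, s=10, t=-19   [200*(10) + 105*(-19) = 5]
q=2: r=0, s=-21, t=40   [200*(-21) + 105*(40) = 0]
GCD = 5; from the row with r=5: x=10, y=-19
Check: 200*(10) + 105*(-19) = 2000 - 1995 = 5

GCD = 5, x = 10, y = -19


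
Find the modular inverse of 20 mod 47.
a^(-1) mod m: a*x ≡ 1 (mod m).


Use the extended Euclidean algorithm on (47, 20); each row r = 47*s + 20*t:
r=47, s=1, t=0
r=20, s=0, t=1
q=2: r=7, s=1, t=-2   [47*(1) + 20*(-2) = 7]
q=2: r=6, s=-2, t=5   [47*(-2) + 20*(5) = 6]
q=1: r=1, s=3, t=-7   [47*(3) + 20*(-7) = 1]
q=6: r=0, s=-20, t=47   [47*(-20) + 20*(47) = 0]
GCD = 1 with t = -7, so 20*(-7) ≡ 1 (mod 47)
Inverse = -7 mod 47 = 40
Check: 20 * 40 = 800 ≡ 1 (mod 47)

20^(-1) ≡ 40 (mod 47)


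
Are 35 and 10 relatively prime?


Euclidean algorithm:
35 = 3 * 10 + 5
10 = 2 * 5 + 0
GCD(35, 10) = 5

No, not coprime (GCD = 5)


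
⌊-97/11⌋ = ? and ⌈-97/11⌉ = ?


-97/11 = -8.8182
floor = -9
ceil = -8

floor = -9, ceil = -8


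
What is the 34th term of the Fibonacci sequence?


Sequence: 1, 1, 2, 3, 5, 8, 13, 21, 34, 55, 89, 144, 233, 377, 610, 987, 1597, 2584, 4181, 6765, 10946, 17711, 28657, 46368, 75025, 121393, 196418, 317811, 514229, 832040, 1346269, 2178309, 3524578, 5702887
F(34) = 5702887


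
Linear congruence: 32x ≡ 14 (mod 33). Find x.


GCD(32, 33) = 1, unique solution
a^(-1) mod 33 = 32
x = 32 * 14 mod 33 = 19

x ≡ 19 (mod 33)


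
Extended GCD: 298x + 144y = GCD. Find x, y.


Tabular extended Euclidean (each row: r = 298*s + 144*t):
r=298, s=1, t=0
r=144, s=0, t=1
q=2: r=10, s=1, t=-2   [298*(1) + 144*(-2) = 10]
q=14: r=4, s=-14, t=29   [298*(-14) + 144*(29) = 4]
q=2: r=2, s=29, t=-60   [298*(29) + 144*(-60) = 2]
q=2: r=0, s=-72, t=149   [298*(-72) + 144*(149) = 0]
GCD = 2; from the row with r=2: x=29, y=-60
Check: 298*(29) + 144*(-60) = 8642 - 8640 = 2

GCD = 2, x = 29, y = -60


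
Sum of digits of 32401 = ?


3 + 2 + 4 + 0 + 1 = 10


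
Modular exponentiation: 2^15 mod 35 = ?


2^1 mod 35 = 2
2^2 mod 35 = 4
2^3 mod 35 = 8
2^4 mod 35 = 16
2^5 mod 35 = 32
2^6 mod 35 = 29
2^7 mod 35 = 23
2^8 mod 35 = 11
2^9 mod 35 = 22
2^10 mod 35 = 9
2^11 mod 35 = 18
2^12 mod 35 = 1
2^13 mod 35 = 2
2^14 mod 35 = 4
2^15 mod 35 = 8


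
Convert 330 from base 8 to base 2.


330 (base 8) = 216 (decimal)
216 (decimal) = 11011000 (base 2)


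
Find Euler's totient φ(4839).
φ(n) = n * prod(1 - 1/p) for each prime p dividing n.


4839 = 3 × 1613
Prime factors: 3, 1613
φ(4839) = 4839 × (1-1/3) × (1-1/1613)
= 4839 × 2/3 × 1612/1613 = 3224

φ(4839) = 3224


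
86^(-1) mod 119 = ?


Use the extended Euclidean algorithm on (119, 86); each row r = 119*s + 86*t:
r=119, s=1, t=0
r=86, s=0, t=1
q=1: r=33, s=1, t=-1   [119*(1) + 86*(-1) = 33]
q=2: r=20, s=-2, t=3   [119*(-2) + 86*(3) = 20]
q=1: r=13, s=3, t=-4   [119*(3) + 86*(-4) = 13]
q=1: r=7, s=-5, t=7   [119*(-5) + 86*(7) = 7]
q=1: r=6, s=8, t=-11   [119*(8) + 86*(-11) = 6]
q=1: r=1, s=-13, t=18   [119*(-13) + 86*(18) = 1]
q=6: r=0, s=86, t=-119   [119*(86) + 86*(-119) = 0]
GCD = 1 with t = 18, so 86*(18) ≡ 1 (mod 119)
Inverse = 18 mod 119 = 18
Check: 86 * 18 = 1548 ≡ 1 (mod 119)

86^(-1) ≡ 18 (mod 119)


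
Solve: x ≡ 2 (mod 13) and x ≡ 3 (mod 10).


M = 13*10 = 130
M1 = M/13 = 10, M2 = M/10 = 13
M1^(-1) mod 13 = 4, M2^(-1) mod 10 = 7
x = 2*10*4 + 3*13*7 = 353
353 mod 130 = 93
Check: 93 mod 13 = 2 ✓, 93 mod 10 = 3 ✓

x ≡ 93 (mod 130)


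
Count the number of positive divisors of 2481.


2481 = 3^1 × 827^1
d(2481) = (1+1) × (1+1) = 4

4 divisors


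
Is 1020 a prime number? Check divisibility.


1020 / 2 = 510 (exact division)
1020 is NOT prime.

No, 1020 is not prime


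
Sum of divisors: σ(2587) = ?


Divisors of 2587: 1, 13, 199, 2587
Sum = 1 + 13 + 199 + 2587 = 2800

σ(2587) = 2800


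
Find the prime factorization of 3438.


3438 / 2 = 1719
1719 / 3 = 573
573 / 3 = 191
191 / 191 = 1
3438 = 2 × 3^2 × 191


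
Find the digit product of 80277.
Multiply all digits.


8 × 0 × 2 × 7 × 7 = 0


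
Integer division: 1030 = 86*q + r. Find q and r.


1030 = 86 * 11 + 84
Check: 946 + 84 = 1030

q = 11, r = 84


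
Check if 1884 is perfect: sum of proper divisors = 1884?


Proper divisors of 1884: 1, 2, 3, 4, 6, 12, 157, 314, 471, 628, 942
Sum = 1 + 2 + 3 + 4 + 6 + 12 + 157 + 314 + 471 + 628 + 942 = 2540

No, 1884 is not perfect (2540 ≠ 1884)


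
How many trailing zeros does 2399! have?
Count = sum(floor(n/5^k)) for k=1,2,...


floor(2399/5) = 479
floor(2399/25) = 95
floor(2399/125) = 19
floor(2399/625) = 3
Total = 596

596 trailing zeros


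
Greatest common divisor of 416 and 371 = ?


416 = 1 * 371 + 45
371 = 8 * 45 + 11
45 = 4 * 11 + 1
11 = 11 * 1 + 0
GCD = 1


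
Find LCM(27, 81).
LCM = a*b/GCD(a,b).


GCD(27, 81) = 27
LCM = 27*81/27 = 2187/27 = 81

LCM = 81


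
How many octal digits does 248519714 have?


248519714 in base 8 = 1664016042
Number of digits = 10

10 digits (base 8)


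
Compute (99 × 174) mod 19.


99 × 174 = 17226
17226 mod 19 = 12


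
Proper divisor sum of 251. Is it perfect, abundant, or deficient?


Proper divisors: 1
Sum = 1 = 1
1 < 251 → deficient

s(251) = 1 (deficient)


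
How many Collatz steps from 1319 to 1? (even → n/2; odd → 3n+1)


1319 → 3958 → 1979 → 5938 → 2969 → 8908 → 4454 → 2227 → 6682 → 3341 → 10024 → 5012 → 2506 → 1253 → 3760 → 1880 → 940 → 470 → 235 → 706 → 353 → 1060 → 530 → 265 → 796 → 398 → 199 → 598 → 299 → 898 → 449 → 1348 → 674 → 337 → 1012 → 506 → 253 → 760 → 380 → 190 → 95 → 286 → 143 → 430 → 215 → 646 → 323 → 970 → 485 → 1456 → 728 → 364 → 182 → 91 → 274 → 137 → 412 → 206 → 103 → 310 → 155 → 466 → 233 → 700 → 350 → 175 → 526 → 263 → 790 → 395 → 1186 → 593 → 1780 → 890 → 445 → 1336 → 668 → 334 → 167 → 502 → 251 → 754 → 377 → 1132 → 566 → 283 → 850 → 425 → 1276 → 638 → 319 → 958 → 479 → 1438 → 719 → 2158 → 1079 → 3238 → 1619 → 4858 → 2429 → 7288 → 3644 → 1822 → 911 → 2734 → 1367 → 4102 → 2051 → 6154 → 3077 → 9232 → 4616 → 2308 → 1154 → 577 → 1732 → 866 → 433 → 1300 → 650 → 325 → 976 → 488 → 244 → 122 → 61 → 184 → 92 → 46 → 23 → 70 → 35 → 106 → 53 → 160 → 80 → 40 → 20 → 10 → 5 → 16 → 8 → 4 → 2 → 1
Total steps = 145

145 steps


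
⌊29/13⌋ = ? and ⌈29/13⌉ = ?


29/13 = 2.2308
floor = 2
ceil = 3

floor = 2, ceil = 3


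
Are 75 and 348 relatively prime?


Euclidean algorithm:
348 = 4 * 75 + 48
75 = 1 * 48 + 27
48 = 1 * 27 + 21
27 = 1 * 21 + 6
21 = 3 * 6 + 3
6 = 2 * 3 + 0
GCD(75, 348) = 3

No, not coprime (GCD = 3)


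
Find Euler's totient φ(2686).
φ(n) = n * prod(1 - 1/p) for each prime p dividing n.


2686 = 2 × 17 × 79
Prime factors: 2, 17, 79
φ(2686) = 2686 × (1-1/2) × (1-1/17) × (1-1/79)
= 2686 × 1/2 × 16/17 × 78/79 = 1248

φ(2686) = 1248


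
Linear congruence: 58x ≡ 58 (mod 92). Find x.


GCD(58, 92) = 2 divides 58
Divide: 29x ≡ 29 (mod 46)
x ≡ 1 (mod 46)


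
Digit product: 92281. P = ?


9 × 2 × 2 × 8 × 1 = 288


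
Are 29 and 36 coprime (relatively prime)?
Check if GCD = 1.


Euclidean algorithm:
36 = 1 * 29 + 7
29 = 4 * 7 + 1
7 = 7 * 1 + 0
GCD(29, 36) = 1

Yes, coprime (GCD = 1)


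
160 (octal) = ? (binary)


160 (base 8) = 112 (decimal)
112 (decimal) = 1110000 (base 2)


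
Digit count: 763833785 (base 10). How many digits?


763833785 has 9 digits in base 10
floor(log10(763833785)) + 1 = floor(8.8830) + 1 = 9

9 digits (base 10)


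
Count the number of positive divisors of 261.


261 = 3^2 × 29^1
d(261) = (2+1) × (1+1) = 6

6 divisors


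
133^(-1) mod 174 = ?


Use the extended Euclidean algorithm on (174, 133); each row r = 174*s + 133*t:
r=174, s=1, t=0
r=133, s=0, t=1
q=1: r=41, s=1, t=-1   [174*(1) + 133*(-1) = 41]
q=3: r=10, s=-3, t=4   [174*(-3) + 133*(4) = 10]
q=4: r=1, s=13, t=-17   [174*(13) + 133*(-17) = 1]
q=10: r=0, s=-133, t=174   [174*(-133) + 133*(174) = 0]
GCD = 1 with t = -17, so 133*(-17) ≡ 1 (mod 174)
Inverse = -17 mod 174 = 157
Check: 133 * 157 = 20881 ≡ 1 (mod 174)

133^(-1) ≡ 157 (mod 174)


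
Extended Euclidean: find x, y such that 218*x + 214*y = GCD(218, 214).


Tabular extended Euclidean (each row: r = 218*s + 214*t):
r=218, s=1, t=0
r=214, s=0, t=1
q=1: r=4, s=1, t=-1   [218*(1) + 214*(-1) = 4]
q=53: r=2, s=-53, t=54   [218*(-53) + 214*(54) = 2]
q=2: r=0, s=107, t=-109   [218*(107) + 214*(-109) = 0]
GCD = 2; from the row with r=2: x=-53, y=54
Check: 218*(-53) + 214*(54) = -11554 + 11556 = 2

GCD = 2, x = -53, y = 54


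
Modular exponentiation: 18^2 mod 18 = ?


18^1 mod 18 = 0
18^2 mod 18 = 0


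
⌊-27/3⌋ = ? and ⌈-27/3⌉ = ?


-27/3 = -9.0000
floor = -9
ceil = -9

floor = -9, ceil = -9


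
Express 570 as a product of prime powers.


570 / 2 = 285
285 / 3 = 95
95 / 5 = 19
19 / 19 = 1
570 = 2 × 3 × 5 × 19


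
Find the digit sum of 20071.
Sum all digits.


2 + 0 + 0 + 7 + 1 = 10


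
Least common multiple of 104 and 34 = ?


GCD(104, 34) = 2
LCM = 104*34/2 = 3536/2 = 1768

LCM = 1768


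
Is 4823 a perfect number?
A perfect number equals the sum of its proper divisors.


Proper divisors of 4823: 1, 7, 13, 53, 91, 371, 689
Sum = 1 + 7 + 13 + 53 + 91 + 371 + 689 = 1225

No, 4823 is not perfect (1225 ≠ 4823)


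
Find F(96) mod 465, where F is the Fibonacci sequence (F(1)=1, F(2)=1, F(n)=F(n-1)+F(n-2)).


F(k) mod 465 for k=1..96:
1, 1, 2, 3, 5, 8, 13, 21, 34, 55, 89, 144, 233, 377, 145, 57, 202, 259, 461, 255, 251, 41, 292, 333, 160, 28, 188, 216, 404, 155, 94, 249, 343, 127, 5, 132, 137, 269, 406, 210, 151, 361, 47, 408, 455, 398, 388, 321, 244, 100, 344, 444, 323, 302, 160, 462, 157, 154, 311, 0, 311, 311, 157, 3, 160, 163, 323, 21, 344, 365, 244, 144, 388, 67, 455, 57, 47, 104, 151, 255, 406, 196, 137, 333, 5, 338, 343, 216, 94, 310, 404, 249, 188, 437, 160, 132
F(96) mod 465 = 132


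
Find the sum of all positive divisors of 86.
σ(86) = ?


Divisors of 86: 1, 2, 43, 86
Sum = 1 + 2 + 43 + 86 = 132

σ(86) = 132


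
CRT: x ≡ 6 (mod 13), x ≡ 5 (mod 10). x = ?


M = 13*10 = 130
M1 = M/13 = 10, M2 = M/10 = 13
M1^(-1) mod 13 = 4, M2^(-1) mod 10 = 7
x = 6*10*4 + 5*13*7 = 695
695 mod 130 = 45
Check: 45 mod 13 = 6 ✓, 45 mod 10 = 5 ✓

x ≡ 45 (mod 130)


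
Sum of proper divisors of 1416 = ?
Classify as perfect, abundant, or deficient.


Proper divisors: 1, 2, 3, 4, 6, 8, 12, 24, 59, 118, 177, 236, 354, 472, 708
Sum = 1 + 2 + 3 + 4 + 6 + 8 + 12 + 24 + 59 + 118 + 177 + 236 + 354 + 472 + 708 = 2184
2184 > 1416 → abundant

s(1416) = 2184 (abundant)


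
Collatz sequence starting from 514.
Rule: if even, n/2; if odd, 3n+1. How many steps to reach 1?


514 → 257 → 772 → 386 → 193 → 580 → 290 → 145 → 436 → 218 → 109 → 328 → 164 → 82 → 41 → 124 → 62 → 31 → 94 → 47 → 142 → 71 → 214 → 107 → 322 → 161 → 484 → 242 → 121 → 364 → 182 → 91 → 274 → 137 → 412 → 206 → 103 → 310 → 155 → 466 → 233 → 700 → 350 → 175 → 526 → 263 → 790 → 395 → 1186 → 593 → 1780 → 890 → 445 → 1336 → 668 → 334 → 167 → 502 → 251 → 754 → 377 → 1132 → 566 → 283 → 850 → 425 → 1276 → 638 → 319 → 958 → 479 → 1438 → 719 → 2158 → 1079 → 3238 → 1619 → 4858 → 2429 → 7288 → 3644 → 1822 → 911 → 2734 → 1367 → 4102 → 2051 → 6154 → 3077 → 9232 → 4616 → 2308 → 1154 → 577 → 1732 → 866 → 433 → 1300 → 650 → 325 → 976 → 488 → 244 → 122 → 61 → 184 → 92 → 46 → 23 → 70 → 35 → 106 → 53 → 160 → 80 → 40 → 20 → 10 → 5 → 16 → 8 → 4 → 2 → 1
Total steps = 123

123 steps


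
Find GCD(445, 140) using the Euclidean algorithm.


445 = 3 * 140 + 25
140 = 5 * 25 + 15
25 = 1 * 15 + 10
15 = 1 * 10 + 5
10 = 2 * 5 + 0
GCD = 5


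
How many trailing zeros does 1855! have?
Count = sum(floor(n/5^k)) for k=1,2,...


floor(1855/5) = 371
floor(1855/25) = 74
floor(1855/125) = 14
floor(1855/625) = 2
Total = 461

461 trailing zeros


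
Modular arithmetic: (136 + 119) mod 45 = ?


136 + 119 = 255
255 mod 45 = 30


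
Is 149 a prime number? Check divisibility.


Check divisors up to sqrt(149) = 12.2066
No divisors found.
149 is prime.

Yes, 149 is prime


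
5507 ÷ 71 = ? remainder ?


5507 = 71 * 77 + 40
Check: 5467 + 40 = 5507

q = 77, r = 40


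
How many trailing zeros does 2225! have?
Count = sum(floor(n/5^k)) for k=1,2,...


floor(2225/5) = 445
floor(2225/25) = 89
floor(2225/125) = 17
floor(2225/625) = 3
Total = 554

554 trailing zeros


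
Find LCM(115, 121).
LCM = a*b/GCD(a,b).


GCD(115, 121) = 1
LCM = 115*121/1 = 13915/1 = 13915

LCM = 13915


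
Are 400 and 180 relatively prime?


Euclidean algorithm:
400 = 2 * 180 + 40
180 = 4 * 40 + 20
40 = 2 * 20 + 0
GCD(400, 180) = 20

No, not coprime (GCD = 20)


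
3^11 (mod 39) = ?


3^1 mod 39 = 3
3^2 mod 39 = 9
3^3 mod 39 = 27
3^4 mod 39 = 3
3^5 mod 39 = 9
3^6 mod 39 = 27
3^7 mod 39 = 3
3^8 mod 39 = 9
3^9 mod 39 = 27
3^10 mod 39 = 3
3^11 mod 39 = 9


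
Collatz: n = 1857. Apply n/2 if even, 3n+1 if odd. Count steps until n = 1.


1857 → 5572 → 2786 → 1393 → 4180 → 2090 → 1045 → 3136 → 1568 → 784 → 392 → 196 → 98 → 49 → 148 → 74 → 37 → 112 → 56 → 28 → 14 → 7 → 22 → 11 → 34 → 17 → 52 → 26 → 13 → 40 → 20 → 10 → 5 → 16 → 8 → 4 → 2 → 1
Total steps = 37

37 steps


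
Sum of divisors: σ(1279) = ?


Divisors of 1279: 1, 1279
Sum = 1 + 1279 = 1280

σ(1279) = 1280


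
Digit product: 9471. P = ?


9 × 4 × 7 × 1 = 252


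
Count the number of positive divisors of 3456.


3456 = 2^7 × 3^3
d(3456) = (7+1) × (3+1) = 32

32 divisors


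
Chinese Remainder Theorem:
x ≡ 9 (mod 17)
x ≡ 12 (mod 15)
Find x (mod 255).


M = 17*15 = 255
M1 = M/17 = 15, M2 = M/15 = 17
M1^(-1) mod 17 = 8, M2^(-1) mod 15 = 8
x = 9*15*8 + 12*17*8 = 2712
2712 mod 255 = 162
Check: 162 mod 17 = 9 ✓, 162 mod 15 = 12 ✓

x ≡ 162 (mod 255)


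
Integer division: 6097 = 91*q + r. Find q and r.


6097 = 91 * 67 + 0
Check: 6097 + 0 = 6097

q = 67, r = 0


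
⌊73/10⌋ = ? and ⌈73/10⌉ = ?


73/10 = 7.3000
floor = 7
ceil = 8

floor = 7, ceil = 8


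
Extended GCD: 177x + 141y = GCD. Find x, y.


Tabular extended Euclidean (each row: r = 177*s + 141*t):
r=177, s=1, t=0
r=141, s=0, t=1
q=1: r=36, s=1, t=-1   [177*(1) + 141*(-1) = 36]
q=3: r=33, s=-3, t=4   [177*(-3) + 141*(4) = 33]
q=1: r=3, s=4, t=-5   [177*(4) + 141*(-5) = 3]
q=11: r=0, s=-47, t=59   [177*(-47) + 141*(59) = 0]
GCD = 3; from the row with r=3: x=4, y=-5
Check: 177*(4) + 141*(-5) = 708 - 705 = 3

GCD = 3, x = 4, y = -5


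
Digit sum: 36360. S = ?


3 + 6 + 3 + 6 + 0 = 18


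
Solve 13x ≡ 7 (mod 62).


GCD(13, 62) = 1, unique solution
a^(-1) mod 62 = 43
x = 43 * 7 mod 62 = 53

x ≡ 53 (mod 62)


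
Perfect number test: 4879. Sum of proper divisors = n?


Proper divisors of 4879: 1, 7, 17, 41, 119, 287, 697
Sum = 1 + 7 + 17 + 41 + 119 + 287 + 697 = 1169

No, 4879 is not perfect (1169 ≠ 4879)


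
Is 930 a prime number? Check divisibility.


930 / 2 = 465 (exact division)
930 is NOT prime.

No, 930 is not prime


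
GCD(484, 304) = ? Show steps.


484 = 1 * 304 + 180
304 = 1 * 180 + 124
180 = 1 * 124 + 56
124 = 2 * 56 + 12
56 = 4 * 12 + 8
12 = 1 * 8 + 4
8 = 2 * 4 + 0
GCD = 4


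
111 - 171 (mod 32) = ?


111 - 171 = -60
-60 mod 32 = 4


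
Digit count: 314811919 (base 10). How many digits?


314811919 has 9 digits in base 10
floor(log10(314811919)) + 1 = floor(8.4981) + 1 = 9

9 digits (base 10)


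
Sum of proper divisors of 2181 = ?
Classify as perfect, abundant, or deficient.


Proper divisors: 1, 3, 727
Sum = 1 + 3 + 727 = 731
731 < 2181 → deficient

s(2181) = 731 (deficient)


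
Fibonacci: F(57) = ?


Sequence: 1, 1, 2, 3, 5, 8, 13, 21, 34, 55, 89, 144, 233, 377, 610, 987, 1597, 2584, 4181, 6765, 10946, 17711, 28657, 46368, 75025, 121393, 196418, 317811, 514229, 832040, 1346269, 2178309, 3524578, 5702887, 9227465, 14930352, 24157817, 39088169, 63245986, 102334155, 165580141, 267914296, 433494437, 701408733, 1134903170, 1836311903, 2971215073, 4807526976, 7778742049, 12586269025, 20365011074, 32951280099, 53316291173, 86267571272, 139583862445, 225851433717, 365435296162
F(57) = 365435296162


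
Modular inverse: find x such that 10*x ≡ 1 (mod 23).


Use the extended Euclidean algorithm on (23, 10); each row r = 23*s + 10*t:
r=23, s=1, t=0
r=10, s=0, t=1
q=2: r=3, s=1, t=-2   [23*(1) + 10*(-2) = 3]
q=3: r=1, s=-3, t=7   [23*(-3) + 10*(7) = 1]
q=3: r=0, s=10, t=-23   [23*(10) + 10*(-23) = 0]
GCD = 1 with t = 7, so 10*(7) ≡ 1 (mod 23)
Inverse = 7 mod 23 = 7
Check: 10 * 7 = 70 ≡ 1 (mod 23)

10^(-1) ≡ 7 (mod 23)


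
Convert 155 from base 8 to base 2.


155 (base 8) = 109 (decimal)
109 (decimal) = 1101101 (base 2)


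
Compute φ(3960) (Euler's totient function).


3960 = 2^3 × 3^2 × 5 × 11
Prime factors: 2, 3, 5, 11
φ(3960) = 3960 × (1-1/2) × (1-1/3) × (1-1/5) × (1-1/11)
= 3960 × 1/2 × 2/3 × 4/5 × 10/11 = 960

φ(3960) = 960


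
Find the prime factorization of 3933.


3933 / 3 = 1311
1311 / 3 = 437
437 / 19 = 23
23 / 23 = 1
3933 = 3^2 × 19 × 23


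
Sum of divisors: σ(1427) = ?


Divisors of 1427: 1, 1427
Sum = 1 + 1427 = 1428

σ(1427) = 1428


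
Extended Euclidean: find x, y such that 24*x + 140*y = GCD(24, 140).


Tabular extended Euclidean (each row: r = 24*s + 140*t):
r=24, s=1, t=0
r=140, s=0, t=1
q=0: r=24, s=1, t=0   [24*(1) + 140*(0) = 24]
q=5: r=20, s=-5, t=1   [24*(-5) + 140*(1) = 20]
q=1: r=4, s=6, t=-1   [24*(6) + 140*(-1) = 4]
q=5: r=0, s=-35, t=6   [24*(-35) + 140*(6) = 0]
GCD = 4; from the row with r=4: x=6, y=-1
Check: 24*(6) + 140*(-1) = 144 - 140 = 4

GCD = 4, x = 6, y = -1


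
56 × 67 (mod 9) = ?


56 × 67 = 3752
3752 mod 9 = 8


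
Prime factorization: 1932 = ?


1932 / 2 = 966
966 / 2 = 483
483 / 3 = 161
161 / 7 = 23
23 / 23 = 1
1932 = 2^2 × 3 × 7 × 23


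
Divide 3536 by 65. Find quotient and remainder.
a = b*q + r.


3536 = 65 * 54 + 26
Check: 3510 + 26 = 3536

q = 54, r = 26


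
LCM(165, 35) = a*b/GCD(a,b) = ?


GCD(165, 35) = 5
LCM = 165*35/5 = 5775/5 = 1155

LCM = 1155


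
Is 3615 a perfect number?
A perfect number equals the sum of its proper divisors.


Proper divisors of 3615: 1, 3, 5, 15, 241, 723, 1205
Sum = 1 + 3 + 5 + 15 + 241 + 723 + 1205 = 2193

No, 3615 is not perfect (2193 ≠ 3615)


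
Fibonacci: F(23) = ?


Sequence: 1, 1, 2, 3, 5, 8, 13, 21, 34, 55, 89, 144, 233, 377, 610, 987, 1597, 2584, 4181, 6765, 10946, 17711, 28657
F(23) = 28657


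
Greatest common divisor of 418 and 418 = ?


418 = 1 * 418 + 0
GCD = 418


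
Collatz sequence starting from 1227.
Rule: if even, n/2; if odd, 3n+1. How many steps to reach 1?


1227 → 3682 → 1841 → 5524 → 2762 → 1381 → 4144 → 2072 → 1036 → 518 → 259 → 778 → 389 → 1168 → 584 → 292 → 146 → 73 → 220 → 110 → 55 → 166 → 83 → 250 → 125 → 376 → 188 → 94 → 47 → 142 → 71 → 214 → 107 → 322 → 161 → 484 → 242 → 121 → 364 → 182 → 91 → 274 → 137 → 412 → 206 → 103 → 310 → 155 → 466 → 233 → 700 → 350 → 175 → 526 → 263 → 790 → 395 → 1186 → 593 → 1780 → 890 → 445 → 1336 → 668 → 334 → 167 → 502 → 251 → 754 → 377 → 1132 → 566 → 283 → 850 → 425 → 1276 → 638 → 319 → 958 → 479 → 1438 → 719 → 2158 → 1079 → 3238 → 1619 → 4858 → 2429 → 7288 → 3644 → 1822 → 911 → 2734 → 1367 → 4102 → 2051 → 6154 → 3077 → 9232 → 4616 → 2308 → 1154 → 577 → 1732 → 866 → 433 → 1300 → 650 → 325 → 976 → 488 → 244 → 122 → 61 → 184 → 92 → 46 → 23 → 70 → 35 → 106 → 53 → 160 → 80 → 40 → 20 → 10 → 5 → 16 → 8 → 4 → 2 → 1
Total steps = 132

132 steps


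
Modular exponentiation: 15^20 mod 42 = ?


15^1 mod 42 = 15
15^2 mod 42 = 15
15^3 mod 42 = 15
15^4 mod 42 = 15
15^5 mod 42 = 15
15^6 mod 42 = 15
15^7 mod 42 = 15
15^8 mod 42 = 15
15^9 mod 42 = 15
15^10 mod 42 = 15
15^11 mod 42 = 15
15^12 mod 42 = 15
15^13 mod 42 = 15
15^14 mod 42 = 15
15^15 mod 42 = 15
15^16 mod 42 = 15
15^17 mod 42 = 15
15^18 mod 42 = 15
15^19 mod 42 = 15
15^20 mod 42 = 15


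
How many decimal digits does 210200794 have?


210200794 has 9 digits in base 10
floor(log10(210200794)) + 1 = floor(8.3226) + 1 = 9

9 digits (base 10)


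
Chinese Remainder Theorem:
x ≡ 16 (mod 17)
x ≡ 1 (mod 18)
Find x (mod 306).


M = 17*18 = 306
M1 = M/17 = 18, M2 = M/18 = 17
M1^(-1) mod 17 = 1, M2^(-1) mod 18 = 17
x = 16*18*1 + 1*17*17 = 577
577 mod 306 = 271
Check: 271 mod 17 = 16 ✓, 271 mod 18 = 1 ✓

x ≡ 271 (mod 306)


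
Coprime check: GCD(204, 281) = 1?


Euclidean algorithm:
281 = 1 * 204 + 77
204 = 2 * 77 + 50
77 = 1 * 50 + 27
50 = 1 * 27 + 23
27 = 1 * 23 + 4
23 = 5 * 4 + 3
4 = 1 * 3 + 1
3 = 3 * 1 + 0
GCD(204, 281) = 1

Yes, coprime (GCD = 1)


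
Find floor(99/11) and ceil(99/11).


99/11 = 9.0000
floor = 9
ceil = 9

floor = 9, ceil = 9


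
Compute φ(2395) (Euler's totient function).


2395 = 5 × 479
Prime factors: 5, 479
φ(2395) = 2395 × (1-1/5) × (1-1/479)
= 2395 × 4/5 × 478/479 = 1912

φ(2395) = 1912


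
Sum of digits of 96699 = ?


9 + 6 + 6 + 9 + 9 = 39


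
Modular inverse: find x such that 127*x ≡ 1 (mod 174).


Use the extended Euclidean algorithm on (174, 127); each row r = 174*s + 127*t:
r=174, s=1, t=0
r=127, s=0, t=1
q=1: r=47, s=1, t=-1   [174*(1) + 127*(-1) = 47]
q=2: r=33, s=-2, t=3   [174*(-2) + 127*(3) = 33]
q=1: r=14, s=3, t=-4   [174*(3) + 127*(-4) = 14]
q=2: r=5, s=-8, t=11   [174*(-8) + 127*(11) = 5]
q=2: r=4, s=19, t=-26   [174*(19) + 127*(-26) = 4]
q=1: r=1, s=-27, t=37   [174*(-27) + 127*(37) = 1]
q=4: r=0, s=127, t=-174   [174*(127) + 127*(-174) = 0]
GCD = 1 with t = 37, so 127*(37) ≡ 1 (mod 174)
Inverse = 37 mod 174 = 37
Check: 127 * 37 = 4699 ≡ 1 (mod 174)

127^(-1) ≡ 37 (mod 174)


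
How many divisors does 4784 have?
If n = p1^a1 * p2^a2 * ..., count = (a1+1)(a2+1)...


4784 = 2^4 × 13^1 × 23^1
d(4784) = (4+1) × (1+1) × (1+1) = 20

20 divisors


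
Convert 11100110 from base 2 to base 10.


11100110 (base 2) = 230 (decimal)
230 (decimal) = 230 (base 10)


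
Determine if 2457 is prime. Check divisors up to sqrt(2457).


2457 / 3 = 819 (exact division)
2457 is NOT prime.

No, 2457 is not prime


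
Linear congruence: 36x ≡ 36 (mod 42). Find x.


GCD(36, 42) = 6 divides 36
Divide: 6x ≡ 6 (mod 7)
x ≡ 1 (mod 7)


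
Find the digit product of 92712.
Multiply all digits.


9 × 2 × 7 × 1 × 2 = 252


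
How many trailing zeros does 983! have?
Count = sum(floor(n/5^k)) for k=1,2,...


floor(983/5) = 196
floor(983/25) = 39
floor(983/125) = 7
floor(983/625) = 1
Total = 243

243 trailing zeros


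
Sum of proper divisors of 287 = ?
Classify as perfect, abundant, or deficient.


Proper divisors: 1, 7, 41
Sum = 1 + 7 + 41 = 49
49 < 287 → deficient

s(287) = 49 (deficient)


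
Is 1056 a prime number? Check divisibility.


1056 / 2 = 528 (exact division)
1056 is NOT prime.

No, 1056 is not prime


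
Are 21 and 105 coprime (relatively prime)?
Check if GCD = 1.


Euclidean algorithm:
105 = 5 * 21 + 0
GCD(21, 105) = 21

No, not coprime (GCD = 21)


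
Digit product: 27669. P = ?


2 × 7 × 6 × 6 × 9 = 4536


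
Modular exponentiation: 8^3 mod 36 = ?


8^1 mod 36 = 8
8^2 mod 36 = 28
8^3 mod 36 = 8


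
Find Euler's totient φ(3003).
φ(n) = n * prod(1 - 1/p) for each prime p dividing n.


3003 = 3 × 7 × 11 × 13
Prime factors: 3, 7, 11, 13
φ(3003) = 3003 × (1-1/3) × (1-1/7) × (1-1/11) × (1-1/13)
= 3003 × 2/3 × 6/7 × 10/11 × 12/13 = 1440

φ(3003) = 1440


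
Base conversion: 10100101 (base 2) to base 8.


10100101 (base 2) = 165 (decimal)
165 (decimal) = 245 (base 8)


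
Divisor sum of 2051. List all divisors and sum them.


Divisors of 2051: 1, 7, 293, 2051
Sum = 1 + 7 + 293 + 2051 = 2352

σ(2051) = 2352


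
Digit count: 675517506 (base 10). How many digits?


675517506 has 9 digits in base 10
floor(log10(675517506)) + 1 = floor(8.8296) + 1 = 9

9 digits (base 10)


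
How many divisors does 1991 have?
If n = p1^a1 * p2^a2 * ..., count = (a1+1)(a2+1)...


1991 = 11^1 × 181^1
d(1991) = (1+1) × (1+1) = 4

4 divisors


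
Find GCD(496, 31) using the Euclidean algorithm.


496 = 16 * 31 + 0
GCD = 31


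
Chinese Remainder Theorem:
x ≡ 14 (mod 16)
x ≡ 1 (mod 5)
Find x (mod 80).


M = 16*5 = 80
M1 = M/16 = 5, M2 = M/5 = 16
M1^(-1) mod 16 = 13, M2^(-1) mod 5 = 1
x = 14*5*13 + 1*16*1 = 926
926 mod 80 = 46
Check: 46 mod 16 = 14 ✓, 46 mod 5 = 1 ✓

x ≡ 46 (mod 80)


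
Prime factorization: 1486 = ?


1486 / 2 = 743
743 / 743 = 1
1486 = 2 × 743


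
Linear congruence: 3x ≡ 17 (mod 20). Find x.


GCD(3, 20) = 1, unique solution
a^(-1) mod 20 = 7
x = 7 * 17 mod 20 = 19

x ≡ 19 (mod 20)


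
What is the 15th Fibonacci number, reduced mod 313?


F(k) mod 313 for k=1..15:
1, 1, 2, 3, 5, 8, 13, 21, 34, 55, 89, 144, 233, 64, 297
F(15) mod 313 = 297


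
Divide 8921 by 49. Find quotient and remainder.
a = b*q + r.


8921 = 49 * 182 + 3
Check: 8918 + 3 = 8921

q = 182, r = 3


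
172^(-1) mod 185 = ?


Use the extended Euclidean algorithm on (185, 172); each row r = 185*s + 172*t:
r=185, s=1, t=0
r=172, s=0, t=1
q=1: r=13, s=1, t=-1   [185*(1) + 172*(-1) = 13]
q=13: r=3, s=-13, t=14   [185*(-13) + 172*(14) = 3]
q=4: r=1, s=53, t=-57   [185*(53) + 172*(-57) = 1]
q=3: r=0, s=-172, t=185   [185*(-172) + 172*(185) = 0]
GCD = 1 with t = -57, so 172*(-57) ≡ 1 (mod 185)
Inverse = -57 mod 185 = 128
Check: 172 * 128 = 22016 ≡ 1 (mod 185)

172^(-1) ≡ 128 (mod 185)


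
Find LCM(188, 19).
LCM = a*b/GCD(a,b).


GCD(188, 19) = 1
LCM = 188*19/1 = 3572/1 = 3572

LCM = 3572


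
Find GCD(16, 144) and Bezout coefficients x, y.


Tabular extended Euclidean (each row: r = 16*s + 144*t):
r=16, s=1, t=0
r=144, s=0, t=1
q=0: r=16, s=1, t=0   [16*(1) + 144*(0) = 16]
q=9: r=0, s=-9, t=1   [16*(-9) + 144*(1) = 0]
GCD = 16; from the row with r=16: x=1, y=0
Check: 16*(1) + 144*(0) = 16 + 0 = 16

GCD = 16, x = 1, y = 0


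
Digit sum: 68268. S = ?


6 + 8 + 2 + 6 + 8 = 30


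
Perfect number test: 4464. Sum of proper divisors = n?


Proper divisors of 4464: 1, 2, 3, 4, 6, 8, 9, 12, 16, 18, 24, 31, 36, 48, 62, 72, 93, 124, 144, 186, 248, 279, 372, 496, 558, 744, 1116, 1488, 2232
Sum = 1 + 2 + 3 + 4 + 6 + 8 + 9 + 12 + 16 + 18 + 24 + 31 + 36 + 48 + 62 + 72 + 93 + 124 + 144 + 186 + 248 + 279 + 372 + 496 + 558 + 744 + 1116 + 1488 + 2232 = 8432

No, 4464 is not perfect (8432 ≠ 4464)


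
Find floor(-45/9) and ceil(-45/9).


-45/9 = -5.0000
floor = -5
ceil = -5

floor = -5, ceil = -5


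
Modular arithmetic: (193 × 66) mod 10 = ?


193 × 66 = 12738
12738 mod 10 = 8


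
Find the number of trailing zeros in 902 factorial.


floor(902/5) = 180
floor(902/25) = 36
floor(902/125) = 7
floor(902/625) = 1
Total = 224

224 trailing zeros


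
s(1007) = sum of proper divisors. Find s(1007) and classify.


Proper divisors: 1, 19, 53
Sum = 1 + 19 + 53 = 73
73 < 1007 → deficient

s(1007) = 73 (deficient)


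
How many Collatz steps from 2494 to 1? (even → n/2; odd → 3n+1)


2494 → 1247 → 3742 → 1871 → 5614 → 2807 → 8422 → 4211 → 12634 → 6317 → 18952 → 9476 → 4738 → 2369 → 7108 → 3554 → 1777 → 5332 → 2666 → 1333 → 4000 → 2000 → 1000 → 500 → 250 → 125 → 376 → 188 → 94 → 47 → 142 → 71 → 214 → 107 → 322 → 161 → 484 → 242 → 121 → 364 → 182 → 91 → 274 → 137 → 412 → 206 → 103 → 310 → 155 → 466 → 233 → 700 → 350 → 175 → 526 → 263 → 790 → 395 → 1186 → 593 → 1780 → 890 → 445 → 1336 → 668 → 334 → 167 → 502 → 251 → 754 → 377 → 1132 → 566 → 283 → 850 → 425 → 1276 → 638 → 319 → 958 → 479 → 1438 → 719 → 2158 → 1079 → 3238 → 1619 → 4858 → 2429 → 7288 → 3644 → 1822 → 911 → 2734 → 1367 → 4102 → 2051 → 6154 → 3077 → 9232 → 4616 → 2308 → 1154 → 577 → 1732 → 866 → 433 → 1300 → 650 → 325 → 976 → 488 → 244 → 122 → 61 → 184 → 92 → 46 → 23 → 70 → 35 → 106 → 53 → 160 → 80 → 40 → 20 → 10 → 5 → 16 → 8 → 4 → 2 → 1
Total steps = 133

133 steps


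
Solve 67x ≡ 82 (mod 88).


GCD(67, 88) = 1, unique solution
a^(-1) mod 88 = 67
x = 67 * 82 mod 88 = 38

x ≡ 38 (mod 88)


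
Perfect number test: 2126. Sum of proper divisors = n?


Proper divisors of 2126: 1, 2, 1063
Sum = 1 + 2 + 1063 = 1066

No, 2126 is not perfect (1066 ≠ 2126)


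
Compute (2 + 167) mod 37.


2 + 167 = 169
169 mod 37 = 21


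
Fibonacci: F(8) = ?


Sequence: 1, 1, 2, 3, 5, 8, 13, 21
F(8) = 21


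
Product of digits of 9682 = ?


9 × 6 × 8 × 2 = 864


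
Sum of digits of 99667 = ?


9 + 9 + 6 + 6 + 7 = 37


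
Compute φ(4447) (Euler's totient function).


4447 = 4447
Prime factors: 4447
φ(4447) = 4447 × (1-1/4447)
= 4447 × 4446/4447 = 4446

φ(4447) = 4446


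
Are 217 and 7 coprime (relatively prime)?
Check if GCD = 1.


Euclidean algorithm:
217 = 31 * 7 + 0
GCD(217, 7) = 7

No, not coprime (GCD = 7)


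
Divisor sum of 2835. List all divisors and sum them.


Divisors of 2835: 1, 3, 5, 7, 9, 15, 21, 27, 35, 45, 63, 81, 105, 135, 189, 315, 405, 567, 945, 2835
Sum = 1 + 3 + 5 + 7 + 9 + 15 + 21 + 27 + 35 + 45 + 63 + 81 + 105 + 135 + 189 + 315 + 405 + 567 + 945 + 2835 = 5808

σ(2835) = 5808


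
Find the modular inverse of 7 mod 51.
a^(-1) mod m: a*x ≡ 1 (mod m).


Use the extended Euclidean algorithm on (51, 7); each row r = 51*s + 7*t:
r=51, s=1, t=0
r=7, s=0, t=1
q=7: r=2, s=1, t=-7   [51*(1) + 7*(-7) = 2]
q=3: r=1, s=-3, t=22   [51*(-3) + 7*(22) = 1]
q=2: r=0, s=7, t=-51   [51*(7) + 7*(-51) = 0]
GCD = 1 with t = 22, so 7*(22) ≡ 1 (mod 51)
Inverse = 22 mod 51 = 22
Check: 7 * 22 = 154 ≡ 1 (mod 51)

7^(-1) ≡ 22 (mod 51)


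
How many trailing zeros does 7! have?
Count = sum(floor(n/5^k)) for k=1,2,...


floor(7/5) = 1
Total = 1

1 trailing zeros


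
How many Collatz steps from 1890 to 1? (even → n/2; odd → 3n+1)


1890 → 945 → 2836 → 1418 → 709 → 2128 → 1064 → 532 → 266 → 133 → 400 → 200 → 100 → 50 → 25 → 76 → 38 → 19 → 58 → 29 → 88 → 44 → 22 → 11 → 34 → 17 → 52 → 26 → 13 → 40 → 20 → 10 → 5 → 16 → 8 → 4 → 2 → 1
Total steps = 37

37 steps


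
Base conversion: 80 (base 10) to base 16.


80 (base 10) = 80 (decimal)
80 (decimal) = 50 (base 16)


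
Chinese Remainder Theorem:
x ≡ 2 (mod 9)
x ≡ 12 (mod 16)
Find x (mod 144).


M = 9*16 = 144
M1 = M/9 = 16, M2 = M/16 = 9
M1^(-1) mod 9 = 4, M2^(-1) mod 16 = 9
x = 2*16*4 + 12*9*9 = 1100
1100 mod 144 = 92
Check: 92 mod 9 = 2 ✓, 92 mod 16 = 12 ✓

x ≡ 92 (mod 144)


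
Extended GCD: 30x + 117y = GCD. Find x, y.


Tabular extended Euclidean (each row: r = 30*s + 117*t):
r=30, s=1, t=0
r=117, s=0, t=1
q=0: r=30, s=1, t=0   [30*(1) + 117*(0) = 30]
q=3: r=27, s=-3, t=1   [30*(-3) + 117*(1) = 27]
q=1: r=3, s=4, t=-1   [30*(4) + 117*(-1) = 3]
q=9: r=0, s=-39, t=10   [30*(-39) + 117*(10) = 0]
GCD = 3; from the row with r=3: x=4, y=-1
Check: 30*(4) + 117*(-1) = 120 - 117 = 3

GCD = 3, x = 4, y = -1


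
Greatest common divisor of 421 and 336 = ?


421 = 1 * 336 + 85
336 = 3 * 85 + 81
85 = 1 * 81 + 4
81 = 20 * 4 + 1
4 = 4 * 1 + 0
GCD = 1


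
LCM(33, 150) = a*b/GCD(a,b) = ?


GCD(33, 150) = 3
LCM = 33*150/3 = 4950/3 = 1650

LCM = 1650


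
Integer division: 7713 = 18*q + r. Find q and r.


7713 = 18 * 428 + 9
Check: 7704 + 9 = 7713

q = 428, r = 9


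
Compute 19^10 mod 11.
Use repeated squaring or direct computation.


19^1 mod 11 = 8
19^2 mod 11 = 9
19^3 mod 11 = 6
19^4 mod 11 = 4
19^5 mod 11 = 10
19^6 mod 11 = 3
19^7 mod 11 = 2
19^8 mod 11 = 5
19^9 mod 11 = 7
19^10 mod 11 = 1


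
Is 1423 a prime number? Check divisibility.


Check divisors up to sqrt(1423) = 37.7227
No divisors found.
1423 is prime.

Yes, 1423 is prime


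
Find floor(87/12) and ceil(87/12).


87/12 = 7.2500
floor = 7
ceil = 8

floor = 7, ceil = 8


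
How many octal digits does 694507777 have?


694507777 in base 8 = 5131254401
Number of digits = 10

10 digits (base 8)


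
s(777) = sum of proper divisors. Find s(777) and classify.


Proper divisors: 1, 3, 7, 21, 37, 111, 259
Sum = 1 + 3 + 7 + 21 + 37 + 111 + 259 = 439
439 < 777 → deficient

s(777) = 439 (deficient)


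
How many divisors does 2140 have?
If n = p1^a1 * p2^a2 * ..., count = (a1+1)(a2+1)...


2140 = 2^2 × 5^1 × 107^1
d(2140) = (2+1) × (1+1) × (1+1) = 12

12 divisors


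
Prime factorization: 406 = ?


406 / 2 = 203
203 / 7 = 29
29 / 29 = 1
406 = 2 × 7 × 29


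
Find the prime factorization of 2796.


2796 / 2 = 1398
1398 / 2 = 699
699 / 3 = 233
233 / 233 = 1
2796 = 2^2 × 3 × 233


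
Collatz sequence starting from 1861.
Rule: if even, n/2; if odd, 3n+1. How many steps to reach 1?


1861 → 5584 → 2792 → 1396 → 698 → 349 → 1048 → 524 → 262 → 131 → 394 → 197 → 592 → 296 → 148 → 74 → 37 → 112 → 56 → 28 → 14 → 7 → 22 → 11 → 34 → 17 → 52 → 26 → 13 → 40 → 20 → 10 → 5 → 16 → 8 → 4 → 2 → 1
Total steps = 37

37 steps


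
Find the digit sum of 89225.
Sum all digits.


8 + 9 + 2 + 2 + 5 = 26


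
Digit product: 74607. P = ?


7 × 4 × 6 × 0 × 7 = 0


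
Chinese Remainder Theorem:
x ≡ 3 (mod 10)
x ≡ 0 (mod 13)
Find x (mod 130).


M = 10*13 = 130
M1 = M/10 = 13, M2 = M/13 = 10
M1^(-1) mod 10 = 7, M2^(-1) mod 13 = 4
x = 3*13*7 + 0*10*4 = 273
273 mod 130 = 13
Check: 13 mod 10 = 3 ✓, 13 mod 13 = 0 ✓

x ≡ 13 (mod 130)
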